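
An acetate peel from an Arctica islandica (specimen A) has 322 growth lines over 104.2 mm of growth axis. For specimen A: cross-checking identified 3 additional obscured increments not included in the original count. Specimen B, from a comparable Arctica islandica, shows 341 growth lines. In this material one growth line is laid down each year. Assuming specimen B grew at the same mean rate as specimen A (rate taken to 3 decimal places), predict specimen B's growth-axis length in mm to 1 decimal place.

Specimen A: adjusted count: 322 + 3 = 325 growth lines.
A: Mean rate = 104.2 mm / 325 years ≈ 0.321 mm/year.
For B, 0.321 mm/year × 341 years = 109.5 mm.

109.5 mm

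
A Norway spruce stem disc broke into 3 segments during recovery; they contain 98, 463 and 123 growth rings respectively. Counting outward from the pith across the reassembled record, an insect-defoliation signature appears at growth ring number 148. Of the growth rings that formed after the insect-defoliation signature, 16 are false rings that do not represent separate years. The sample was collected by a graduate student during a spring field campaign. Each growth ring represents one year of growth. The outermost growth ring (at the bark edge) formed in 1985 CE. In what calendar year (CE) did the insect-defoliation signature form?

1465 CE

Total growth rings = 98 + 463 + 123 = 684.
The insect-defoliation signature sits at growth ring 148 from the pith, so 684 − 148 = 536 growth rings formed after it.
536 − 16 false = 520 true growth rings after the insect-defoliation signature.
1985 − 520 = 1465 CE.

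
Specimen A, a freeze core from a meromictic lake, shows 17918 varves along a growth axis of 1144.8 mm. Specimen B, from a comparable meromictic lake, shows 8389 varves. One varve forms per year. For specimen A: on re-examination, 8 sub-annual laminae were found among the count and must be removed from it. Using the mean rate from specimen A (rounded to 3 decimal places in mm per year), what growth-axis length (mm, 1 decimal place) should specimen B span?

536.9 mm

Specimen A: after corrections the count is 17918 − 8 = 17910 varves.
A: 1144.8 mm over 17910 years gives 1144.8 / 17910 ≈ 0.064 mm/year.
B's length ≈ 0.064 × 8389 = 536.9 mm.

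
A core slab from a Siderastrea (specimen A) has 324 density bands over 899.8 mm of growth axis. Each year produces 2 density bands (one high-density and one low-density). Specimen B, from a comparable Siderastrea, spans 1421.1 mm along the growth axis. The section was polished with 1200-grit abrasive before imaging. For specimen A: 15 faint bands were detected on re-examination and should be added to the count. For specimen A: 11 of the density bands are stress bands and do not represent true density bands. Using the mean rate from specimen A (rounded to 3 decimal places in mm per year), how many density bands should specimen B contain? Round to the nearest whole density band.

Specimen A: true density band count = 324 − 11 + 15 = 328.
Specimen A: with 2 density bands per year, 328 / 2 = 164 years.
A: Extension rate ≈ 899.8 / 164 = 5.487 mm/year.
For B, 1421.1 / 5.487 = 258.99 years; at 2 density bands per year that is 258.99 × 2 ≈ 518 density bands.

518 density bands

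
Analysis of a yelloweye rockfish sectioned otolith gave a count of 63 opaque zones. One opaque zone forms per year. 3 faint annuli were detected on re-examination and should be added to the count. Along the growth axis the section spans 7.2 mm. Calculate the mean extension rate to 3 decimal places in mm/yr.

0.109 mm/yr

After corrections the count is 63 + 3 = 66 opaque zones.
Extension rate ≈ 7.2 / 66 = 0.109 mm/yr.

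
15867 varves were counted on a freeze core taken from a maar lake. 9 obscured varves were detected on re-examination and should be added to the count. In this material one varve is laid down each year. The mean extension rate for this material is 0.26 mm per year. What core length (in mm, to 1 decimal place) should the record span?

Correcting the raw count gives 15867 + 9 = 15876 true varves.
15876 years at 0.26 mm/year gives 0.26 × 15876 = 4127.8 mm.

4127.8 mm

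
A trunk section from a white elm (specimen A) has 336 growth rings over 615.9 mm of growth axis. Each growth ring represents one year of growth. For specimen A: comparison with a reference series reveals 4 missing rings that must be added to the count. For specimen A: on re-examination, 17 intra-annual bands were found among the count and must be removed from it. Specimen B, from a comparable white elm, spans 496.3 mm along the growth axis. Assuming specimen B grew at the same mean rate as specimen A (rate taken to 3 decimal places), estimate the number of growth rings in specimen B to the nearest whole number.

260 growth rings

Specimen A: true growth ring count = 336 − 17 + 4 = 323.
A: Mean rate = 615.9 mm / 323 years ≈ 1.907 mm per year.
For B, 496.3 / 1.907 = 260.25 years ≈ 260 growth rings.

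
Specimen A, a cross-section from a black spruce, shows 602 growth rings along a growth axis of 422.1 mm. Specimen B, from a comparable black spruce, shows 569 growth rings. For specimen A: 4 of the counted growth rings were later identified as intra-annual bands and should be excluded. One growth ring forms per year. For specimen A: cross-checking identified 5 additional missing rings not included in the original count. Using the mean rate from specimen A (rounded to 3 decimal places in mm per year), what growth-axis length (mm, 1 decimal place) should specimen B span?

398.3 mm

Specimen A: after corrections the count is 602 − 4 + 5 = 603 growth rings.
A: 422.1 mm over 603 years gives 422.1 / 603 ≈ 0.700 mm/year.
Length of B = 0.700 × 569 = 398.3 mm.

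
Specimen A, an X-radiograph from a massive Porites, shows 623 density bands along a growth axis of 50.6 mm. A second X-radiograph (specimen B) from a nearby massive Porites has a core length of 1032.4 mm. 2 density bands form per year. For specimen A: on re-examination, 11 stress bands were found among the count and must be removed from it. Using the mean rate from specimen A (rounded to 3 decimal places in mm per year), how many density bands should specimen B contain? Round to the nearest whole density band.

12514 density bands

Specimen A: after corrections the count is 623 − 11 = 612 density bands.
Specimen A: 612 density bands at 2 per year is 612 / 2 = 306 years.
A: Extension rate ≈ 50.6 / 306 = 0.165 mm per year.
B spans 1032.4 / 0.165 = 6256.97 years; at 2 density bands per year that is 6256.97 × 2 ≈ 12514 density bands.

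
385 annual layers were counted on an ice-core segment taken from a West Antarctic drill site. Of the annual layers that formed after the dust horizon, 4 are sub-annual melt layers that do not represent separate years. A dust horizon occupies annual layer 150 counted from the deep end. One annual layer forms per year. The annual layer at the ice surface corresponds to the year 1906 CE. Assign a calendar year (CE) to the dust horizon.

Between annual layer 150 and the ice surface there are 385 − 150 = 235 annual layers.
Removing the 4 false annual layers leaves 235 − 4 = 231 true annual layers beyond the dust horizon.
Counting back 231 years from 1906 CE places the dust horizon in 1906 − 231 = 1675 CE.

1675 CE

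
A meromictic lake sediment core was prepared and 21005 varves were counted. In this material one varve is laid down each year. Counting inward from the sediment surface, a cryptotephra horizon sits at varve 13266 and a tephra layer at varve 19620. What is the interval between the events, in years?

19620 − 13266 = 6354 varves lie between the two events.
That is 6354 years at one varve per year.

6354 years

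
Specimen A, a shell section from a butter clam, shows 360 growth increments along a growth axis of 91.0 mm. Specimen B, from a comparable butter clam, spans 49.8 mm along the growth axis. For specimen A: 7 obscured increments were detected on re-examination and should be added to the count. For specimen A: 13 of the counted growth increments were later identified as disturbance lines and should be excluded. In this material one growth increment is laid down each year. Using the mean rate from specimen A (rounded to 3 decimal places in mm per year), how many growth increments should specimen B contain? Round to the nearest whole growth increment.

Specimen A: correcting the raw count gives 360 − 13 + 7 = 354 true growth increments.
A: Mean rate = 91.0 mm / 354 years ≈ 0.257 mm/year.
For B, 49.8 / 0.257 = 193.77 years ≈ 194 growth increments.

194 growth increments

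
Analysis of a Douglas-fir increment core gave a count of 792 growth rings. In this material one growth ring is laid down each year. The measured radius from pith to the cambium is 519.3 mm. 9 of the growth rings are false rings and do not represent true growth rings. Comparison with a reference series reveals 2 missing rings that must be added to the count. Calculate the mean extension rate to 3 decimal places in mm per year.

0.662 mm per year

Adjusted count: 792 − 9 + 2 = 785 growth rings.
Mean rate = 519.3 mm / 785 years ≈ 0.662 mm per year.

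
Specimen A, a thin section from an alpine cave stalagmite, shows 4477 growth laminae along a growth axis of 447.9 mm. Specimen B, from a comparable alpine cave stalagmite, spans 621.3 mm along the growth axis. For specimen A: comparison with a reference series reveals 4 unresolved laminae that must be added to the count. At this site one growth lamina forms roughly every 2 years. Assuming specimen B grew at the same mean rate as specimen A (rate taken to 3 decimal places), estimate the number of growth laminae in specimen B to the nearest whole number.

6213 growth laminae

Specimen A: after corrections the count is 4477 + 4 = 4481 growth laminae.
Specimen A: at 2 years per growth lamina, 4481 × 2 = 8962 years.
A: 447.9 mm over 8962 years gives 447.9 / 8962 ≈ 0.050 mm/yr.
For B, 621.3 / 0.050 = 12426.00 years; at 2 years per growth lamina that is 12426.00 / 2 ≈ 6213 growth laminae.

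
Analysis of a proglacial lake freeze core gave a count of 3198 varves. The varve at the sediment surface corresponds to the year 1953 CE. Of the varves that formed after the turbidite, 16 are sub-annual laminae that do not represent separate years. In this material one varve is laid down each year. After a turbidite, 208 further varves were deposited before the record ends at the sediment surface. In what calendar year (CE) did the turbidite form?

1761 CE

208 varves post-date the turbidite.
Excluding 16 false varves: 208 − 16 = 192.
Counting back 192 years from 1953 CE places the turbidite in 1953 − 192 = 1761 CE.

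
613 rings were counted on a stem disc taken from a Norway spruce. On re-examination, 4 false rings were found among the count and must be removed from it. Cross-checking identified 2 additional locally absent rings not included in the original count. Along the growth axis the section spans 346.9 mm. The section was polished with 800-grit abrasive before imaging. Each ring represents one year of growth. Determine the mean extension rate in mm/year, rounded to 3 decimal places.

Adjusted count: 613 − 4 + 2 = 611 rings.
346.9 mm over 611 years gives 346.9 / 611 ≈ 0.568 mm/year.

0.568 mm/year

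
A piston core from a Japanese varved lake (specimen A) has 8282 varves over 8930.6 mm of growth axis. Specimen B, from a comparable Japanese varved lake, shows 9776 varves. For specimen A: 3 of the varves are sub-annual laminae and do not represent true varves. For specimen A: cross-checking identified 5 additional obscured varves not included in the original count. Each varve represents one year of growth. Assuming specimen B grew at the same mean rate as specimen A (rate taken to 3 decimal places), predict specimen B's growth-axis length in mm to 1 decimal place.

10538.5 mm

Specimen A: adjusted count: 8282 − 3 + 5 = 8284 varves.
A: Mean rate = 8930.6 mm / 8284 years ≈ 1.078 mm/year.
For B, 1.078 mm/year × 9776 years = 10538.5 mm.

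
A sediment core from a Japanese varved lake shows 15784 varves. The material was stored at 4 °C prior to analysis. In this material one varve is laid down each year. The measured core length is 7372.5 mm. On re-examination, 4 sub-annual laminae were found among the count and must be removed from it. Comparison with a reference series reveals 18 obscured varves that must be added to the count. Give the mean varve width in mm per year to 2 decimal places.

Adjusted count: 15784 − 4 + 18 = 15798 varves.
7372.5 mm over 15798 years gives 7372.5 / 15798 ≈ 0.47 mm per year.

0.47 mm per year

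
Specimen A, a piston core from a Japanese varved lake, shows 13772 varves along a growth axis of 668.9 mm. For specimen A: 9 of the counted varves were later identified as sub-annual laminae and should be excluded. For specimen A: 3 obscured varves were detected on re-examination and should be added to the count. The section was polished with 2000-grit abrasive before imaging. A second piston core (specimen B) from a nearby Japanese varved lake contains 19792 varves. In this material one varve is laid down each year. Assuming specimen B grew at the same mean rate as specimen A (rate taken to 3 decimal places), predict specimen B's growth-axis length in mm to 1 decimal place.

969.8 mm

Specimen A: after corrections the count is 13772 − 9 + 3 = 13766 varves.
A: 668.9 mm over 13766 years gives 668.9 / 13766 ≈ 0.049 mm/yr.
B's length ≈ 0.049 × 19792 = 969.8 mm.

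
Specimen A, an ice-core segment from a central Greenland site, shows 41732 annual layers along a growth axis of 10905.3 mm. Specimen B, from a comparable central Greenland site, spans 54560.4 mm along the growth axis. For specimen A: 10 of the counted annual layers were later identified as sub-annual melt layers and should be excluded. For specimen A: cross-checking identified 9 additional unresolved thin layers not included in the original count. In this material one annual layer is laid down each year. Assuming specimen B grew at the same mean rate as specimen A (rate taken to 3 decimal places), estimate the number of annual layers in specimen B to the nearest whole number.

209044 annual layers

Specimen A: true annual layer count = 41732 − 10 + 9 = 41731.
A: Mean rate = 10905.3 mm / 41731 years ≈ 0.261 mm/year.
For B, 54560.4 / 0.261 = 209043.68 years ≈ 209044 annual layers.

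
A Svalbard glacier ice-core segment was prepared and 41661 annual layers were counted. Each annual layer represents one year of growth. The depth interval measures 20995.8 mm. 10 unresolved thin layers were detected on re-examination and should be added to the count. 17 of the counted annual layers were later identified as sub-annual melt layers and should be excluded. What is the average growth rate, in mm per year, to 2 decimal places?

True annual layer count = 41661 − 17 + 10 = 41654.
20995.8 mm over 41654 years gives 20995.8 / 41654 ≈ 0.50 mm per year.

0.50 mm per year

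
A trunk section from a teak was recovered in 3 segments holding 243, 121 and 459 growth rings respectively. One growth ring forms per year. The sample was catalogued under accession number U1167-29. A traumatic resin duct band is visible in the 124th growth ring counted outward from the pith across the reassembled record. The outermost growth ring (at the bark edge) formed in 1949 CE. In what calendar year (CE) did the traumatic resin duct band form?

1250 CE

Total growth rings = 243 + 121 + 459 = 823.
Between growth ring 124 and the bark edge there are 823 − 124 = 699 growth rings.
Counting back 699 years from 1949 CE places the traumatic resin duct band in 1949 − 699 = 1250 CE.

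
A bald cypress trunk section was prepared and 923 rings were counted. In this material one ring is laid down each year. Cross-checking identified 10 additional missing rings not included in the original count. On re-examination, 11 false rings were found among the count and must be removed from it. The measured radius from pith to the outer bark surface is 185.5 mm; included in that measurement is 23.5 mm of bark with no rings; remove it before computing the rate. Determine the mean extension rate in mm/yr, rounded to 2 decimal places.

Correcting the raw count gives 923 − 11 + 10 = 922 true rings.
Net length = 185.5 − 23.5 = 162.0 mm.
Mean rate = 162.0 mm / 922 years ≈ 0.18 mm/yr.

0.18 mm/yr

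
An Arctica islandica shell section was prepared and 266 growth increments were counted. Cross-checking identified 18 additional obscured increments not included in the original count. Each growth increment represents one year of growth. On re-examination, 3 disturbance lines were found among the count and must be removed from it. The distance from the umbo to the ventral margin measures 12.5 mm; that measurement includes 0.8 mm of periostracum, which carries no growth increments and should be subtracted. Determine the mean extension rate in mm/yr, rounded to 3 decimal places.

0.042 mm/yr

Correcting the raw count gives 266 − 3 + 18 = 281 true growth increments.
Removing the 0.8 mm offcut leaves 12.5 − 0.8 = 11.7 mm.
11.7 mm over 281 years gives 11.7 / 281 ≈ 0.042 mm/yr.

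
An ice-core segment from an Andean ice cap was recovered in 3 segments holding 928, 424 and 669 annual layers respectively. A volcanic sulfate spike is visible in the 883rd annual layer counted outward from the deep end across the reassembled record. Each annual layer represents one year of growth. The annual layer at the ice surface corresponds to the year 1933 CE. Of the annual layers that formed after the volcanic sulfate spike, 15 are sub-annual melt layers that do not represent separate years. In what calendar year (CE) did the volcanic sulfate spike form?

810 CE

Total annual layers = 928 + 424 + 669 = 2021.
Between annual layer 883 and the ice surface there are 2021 − 883 = 1138 annual layers.
Excluding 15 false annual layers: 1138 − 15 = 1123.
Counting back 1123 years from 1933 CE places the volcanic sulfate spike in 1933 − 1123 = 810 CE.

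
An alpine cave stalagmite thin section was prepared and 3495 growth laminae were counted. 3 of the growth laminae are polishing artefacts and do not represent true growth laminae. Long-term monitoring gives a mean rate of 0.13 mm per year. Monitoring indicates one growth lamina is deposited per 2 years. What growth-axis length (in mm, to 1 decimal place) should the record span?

Adjusted count: 3495 − 3 = 3492 growth laminae.
3492 growth laminae at 2 years each span 3492 × 2 = 6984 years.
6984 years at 0.13 mm/year gives 0.13 × 6984 = 907.9 mm.

907.9 mm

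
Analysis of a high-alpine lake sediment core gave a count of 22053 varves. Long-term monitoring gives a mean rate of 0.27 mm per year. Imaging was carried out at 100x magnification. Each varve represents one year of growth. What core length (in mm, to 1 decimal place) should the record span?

22053 years of growth are recorded.
Length ≈ 0.27 × 22053 = 5954.3 mm.

5954.3 mm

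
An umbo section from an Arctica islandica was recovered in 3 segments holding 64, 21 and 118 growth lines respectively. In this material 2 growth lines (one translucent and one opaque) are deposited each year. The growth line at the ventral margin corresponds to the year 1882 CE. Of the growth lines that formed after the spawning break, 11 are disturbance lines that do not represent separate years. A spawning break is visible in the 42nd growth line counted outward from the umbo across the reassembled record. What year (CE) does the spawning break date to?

1807 CE

Total growth lines = 64 + 21 + 118 = 203.
Between growth line 42 and the ventral margin there are 203 − 42 = 161 growth lines.
Excluding 11 false growth lines: 161 − 11 = 150.
Dividing by 2 growth lines per year: 150 / 2 = 75 years.
Counting back 75 years from 1882 CE places the spawning break in 1882 − 75 = 1807 CE.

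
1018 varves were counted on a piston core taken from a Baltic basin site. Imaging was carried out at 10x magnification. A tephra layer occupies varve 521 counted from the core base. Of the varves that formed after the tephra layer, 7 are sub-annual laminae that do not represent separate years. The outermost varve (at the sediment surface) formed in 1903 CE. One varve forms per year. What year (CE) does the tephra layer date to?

1018 − 521 = 497 varves lie beyond the tephra layer toward the sediment surface.
497 − 7 false = 490 true varves after the tephra layer.
Counting back 490 years from 1903 CE places the tephra layer in 1903 − 490 = 1413 CE.

1413 CE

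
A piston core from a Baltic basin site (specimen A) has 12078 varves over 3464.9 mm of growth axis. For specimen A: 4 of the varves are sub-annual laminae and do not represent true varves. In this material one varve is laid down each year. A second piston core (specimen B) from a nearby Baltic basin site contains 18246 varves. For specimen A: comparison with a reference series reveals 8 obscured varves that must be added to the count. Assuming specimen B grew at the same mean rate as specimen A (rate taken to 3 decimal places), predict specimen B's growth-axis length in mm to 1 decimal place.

5236.6 mm

Specimen A: adjusted count: 12078 − 4 + 8 = 12082 varves.
A: Mean rate = 3464.9 mm / 12082 years ≈ 0.287 mm per year.
Length of B = 0.287 × 18246 = 5236.6 mm.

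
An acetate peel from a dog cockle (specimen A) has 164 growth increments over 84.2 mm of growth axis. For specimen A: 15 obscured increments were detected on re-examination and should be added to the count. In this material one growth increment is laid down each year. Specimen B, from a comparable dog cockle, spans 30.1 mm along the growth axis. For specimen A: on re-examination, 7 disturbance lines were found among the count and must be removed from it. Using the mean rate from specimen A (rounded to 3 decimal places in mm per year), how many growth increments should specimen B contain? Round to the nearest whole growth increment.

61 growth increments

Specimen A: correcting the raw count gives 164 − 7 + 15 = 172 true growth increments.
A: Mean rate = 84.2 mm / 172 years ≈ 0.490 mm per year.
B spans 30.1 / 0.490 = 61.43 years ≈ 61 growth increments.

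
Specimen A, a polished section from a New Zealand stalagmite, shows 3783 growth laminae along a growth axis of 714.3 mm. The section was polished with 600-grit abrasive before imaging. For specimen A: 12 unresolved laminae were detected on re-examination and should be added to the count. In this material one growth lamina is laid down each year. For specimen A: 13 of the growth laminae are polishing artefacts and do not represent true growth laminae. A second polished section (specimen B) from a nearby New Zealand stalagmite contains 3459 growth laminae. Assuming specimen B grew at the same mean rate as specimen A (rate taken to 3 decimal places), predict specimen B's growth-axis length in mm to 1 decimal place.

Specimen A: correcting the raw count gives 3783 − 13 + 12 = 3782 true growth laminae.
A: 714.3 mm over 3782 years gives 714.3 / 3782 ≈ 0.189 mm/yr.
Length of B = 0.189 × 3459 = 653.8 mm.

653.8 mm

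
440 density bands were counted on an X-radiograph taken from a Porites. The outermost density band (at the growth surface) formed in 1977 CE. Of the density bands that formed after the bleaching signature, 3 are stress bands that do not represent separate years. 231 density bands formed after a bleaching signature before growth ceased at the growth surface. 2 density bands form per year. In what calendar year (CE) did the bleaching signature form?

1863 CE

There are 231 density bands younger than the bleaching signature.
231 − 3 false = 228 true density bands after the bleaching signature.
228 density bands at 2 per year is 228 / 2 = 114 years.
Counting back 114 years from 1977 CE places the bleaching signature in 1977 − 114 = 1863 CE.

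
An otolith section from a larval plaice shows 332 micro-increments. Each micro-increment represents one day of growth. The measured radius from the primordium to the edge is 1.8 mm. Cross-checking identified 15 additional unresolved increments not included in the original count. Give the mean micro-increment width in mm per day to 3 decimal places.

Adjusted count: 332 + 15 = 347 micro-increments.
1.8 mm over 347 days gives 1.8 / 347 ≈ 0.005 mm per day.

0.005 mm per day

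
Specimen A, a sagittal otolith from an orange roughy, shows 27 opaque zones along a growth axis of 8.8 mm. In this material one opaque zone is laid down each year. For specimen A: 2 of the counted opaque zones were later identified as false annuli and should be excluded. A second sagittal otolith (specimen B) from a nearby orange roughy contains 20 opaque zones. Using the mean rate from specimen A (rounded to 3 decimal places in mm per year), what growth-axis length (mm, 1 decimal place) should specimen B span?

7.0 mm

Specimen A: true opaque zone count = 27 − 2 = 25.
A: Mean rate = 8.8 mm / 25 years ≈ 0.352 mm per year.
For B, 0.352 mm/year × 20 years = 7.0 mm.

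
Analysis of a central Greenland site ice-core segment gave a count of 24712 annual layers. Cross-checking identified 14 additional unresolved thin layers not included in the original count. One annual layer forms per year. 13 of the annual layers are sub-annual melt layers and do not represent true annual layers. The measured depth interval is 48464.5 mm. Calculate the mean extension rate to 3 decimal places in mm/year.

1.961 mm/year

Correcting the raw count gives 24712 − 13 + 14 = 24713 true annual layers.
Extension rate ≈ 48464.5 / 24713 = 1.961 mm/year.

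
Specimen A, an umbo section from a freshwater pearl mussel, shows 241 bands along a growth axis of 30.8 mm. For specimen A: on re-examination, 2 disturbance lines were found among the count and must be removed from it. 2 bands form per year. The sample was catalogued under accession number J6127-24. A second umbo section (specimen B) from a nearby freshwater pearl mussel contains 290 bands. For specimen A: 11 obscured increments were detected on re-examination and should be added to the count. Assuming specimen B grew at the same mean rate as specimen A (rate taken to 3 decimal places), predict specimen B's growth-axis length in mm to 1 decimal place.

35.7 mm

Specimen A: adjusted count: 241 − 2 + 11 = 250 bands.
Specimen A: 250 bands at 2 per year is 250 / 2 = 125 years.
A: 30.8 mm over 125 years gives 30.8 / 125 ≈ 0.246 mm per year.
Specimen B: with 2 bands per year, 290 / 2 = 145 years. Length of B = 0.246 × 145 = 35.7 mm.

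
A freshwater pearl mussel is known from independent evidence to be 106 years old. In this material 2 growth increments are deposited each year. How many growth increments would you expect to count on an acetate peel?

106 years at 2 growth increments per year gives 106 × 2 = 212 growth increments.
So 212 growth increments should be present.

212 growth increments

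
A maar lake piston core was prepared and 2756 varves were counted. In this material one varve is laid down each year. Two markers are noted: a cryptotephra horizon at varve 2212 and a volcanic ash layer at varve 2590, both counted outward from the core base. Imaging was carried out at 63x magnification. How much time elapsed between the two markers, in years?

378 years

The two markers are separated by 2590 − 2212 = 378 varves.
At one varve per year, 378 years elapsed between them.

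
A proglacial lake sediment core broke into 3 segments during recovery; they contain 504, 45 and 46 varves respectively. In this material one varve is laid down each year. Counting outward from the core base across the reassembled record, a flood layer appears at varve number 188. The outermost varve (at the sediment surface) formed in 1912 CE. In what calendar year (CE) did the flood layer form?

Total varves = 504 + 45 + 46 = 595.
595 − 188 = 407 varves lie beyond the flood layer toward the sediment surface.
The varve at the sediment surface is 1912 CE, so the flood layer dates to 1912 − 407 = 1505 CE.

1505 CE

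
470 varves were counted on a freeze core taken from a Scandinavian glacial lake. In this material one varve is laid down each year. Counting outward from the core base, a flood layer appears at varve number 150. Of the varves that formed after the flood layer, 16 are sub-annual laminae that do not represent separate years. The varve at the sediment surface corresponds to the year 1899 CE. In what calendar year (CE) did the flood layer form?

The flood layer sits at varve 150 from the core base, so 470 − 150 = 320 varves formed after it.
Excluding 16 false varves: 320 − 16 = 304.
1899 − 304 = 1595 CE.

1595 CE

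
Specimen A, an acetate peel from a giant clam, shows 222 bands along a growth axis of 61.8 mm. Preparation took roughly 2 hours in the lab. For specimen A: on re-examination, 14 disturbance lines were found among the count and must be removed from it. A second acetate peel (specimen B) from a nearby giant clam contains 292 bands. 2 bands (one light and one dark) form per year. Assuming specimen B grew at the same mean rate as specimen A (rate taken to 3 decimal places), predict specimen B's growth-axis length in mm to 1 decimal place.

Specimen A: correcting the raw count gives 222 − 14 = 208 true bands.
Specimen A: 208 bands at 2 per year is 208 / 2 = 104 years.
A: Extension rate ≈ 61.8 / 104 = 0.594 mm/year.
Specimen B: dividing by 2 bands per year: 292 / 2 = 146 years. B's length ≈ 0.594 × 146 = 86.7 mm.

86.7 mm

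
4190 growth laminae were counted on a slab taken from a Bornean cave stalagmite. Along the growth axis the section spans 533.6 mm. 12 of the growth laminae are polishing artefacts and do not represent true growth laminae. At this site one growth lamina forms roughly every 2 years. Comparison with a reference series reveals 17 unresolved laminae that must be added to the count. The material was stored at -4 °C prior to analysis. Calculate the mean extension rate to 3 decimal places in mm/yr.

True growth lamina count = 4190 − 12 + 17 = 4195.
4195 growth laminae at 2 years each span 4195 × 2 = 8390 years.
Extension rate ≈ 533.6 / 8390 = 0.064 mm/yr.

0.064 mm/yr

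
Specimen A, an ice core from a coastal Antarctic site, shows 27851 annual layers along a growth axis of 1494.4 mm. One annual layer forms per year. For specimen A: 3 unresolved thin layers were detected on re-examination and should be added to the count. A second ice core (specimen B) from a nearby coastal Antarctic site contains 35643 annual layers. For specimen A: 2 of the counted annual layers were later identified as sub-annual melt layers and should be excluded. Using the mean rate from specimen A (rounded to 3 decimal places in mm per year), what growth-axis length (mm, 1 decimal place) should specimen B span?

1924.7 mm

Specimen A: after corrections the count is 27851 − 2 + 3 = 27852 annual layers.
A: Mean rate = 1494.4 mm / 27852 years ≈ 0.054 mm per year.
B's length ≈ 0.054 × 35643 = 1924.7 mm.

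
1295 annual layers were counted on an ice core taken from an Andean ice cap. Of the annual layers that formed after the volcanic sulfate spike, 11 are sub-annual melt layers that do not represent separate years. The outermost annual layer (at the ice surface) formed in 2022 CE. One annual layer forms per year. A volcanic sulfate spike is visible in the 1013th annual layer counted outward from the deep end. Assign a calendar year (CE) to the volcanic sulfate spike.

1751 CE

1295 − 1013 = 282 annual layers lie beyond the volcanic sulfate spike toward the ice surface.
282 − 11 false = 271 true annual layers after the volcanic sulfate spike.
2022 − 271 = 1751 CE.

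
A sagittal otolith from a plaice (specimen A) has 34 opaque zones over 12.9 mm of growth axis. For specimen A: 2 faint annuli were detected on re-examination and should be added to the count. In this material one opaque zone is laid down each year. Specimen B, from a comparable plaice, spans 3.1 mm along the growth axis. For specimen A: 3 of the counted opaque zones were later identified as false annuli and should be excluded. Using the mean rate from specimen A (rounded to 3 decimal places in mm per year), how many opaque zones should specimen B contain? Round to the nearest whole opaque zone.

8 opaque zones

Specimen A: correcting the raw count gives 34 − 3 + 2 = 33 true opaque zones.
A: Extension rate ≈ 12.9 / 33 = 0.391 mm/year.
Specimen B: 3.1 mm / 0.391 mm per year = 7.93 years ≈ 8 opaque zones.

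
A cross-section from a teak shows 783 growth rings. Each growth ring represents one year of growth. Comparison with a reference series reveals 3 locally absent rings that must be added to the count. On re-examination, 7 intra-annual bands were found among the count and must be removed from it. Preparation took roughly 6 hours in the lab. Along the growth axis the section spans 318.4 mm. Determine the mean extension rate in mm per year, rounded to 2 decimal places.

0.41 mm per year

Adjusted count: 783 − 7 + 3 = 779 growth rings.
Extension rate ≈ 318.4 / 779 = 0.41 mm per year.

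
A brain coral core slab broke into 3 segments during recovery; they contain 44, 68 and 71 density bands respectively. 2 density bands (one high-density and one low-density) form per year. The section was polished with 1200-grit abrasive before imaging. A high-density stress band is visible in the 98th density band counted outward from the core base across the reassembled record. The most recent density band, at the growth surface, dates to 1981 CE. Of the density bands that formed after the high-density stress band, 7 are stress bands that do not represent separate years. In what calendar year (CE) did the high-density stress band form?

1942 CE

Total density bands = 44 + 68 + 71 = 183.
Between density band 98 and the growth surface there are 183 − 98 = 85 density bands.
85 − 7 false = 78 true density bands after the high-density stress band.
Dividing by 2 density bands per year: 78 / 2 = 39 years.
1981 − 39 = 1942 CE.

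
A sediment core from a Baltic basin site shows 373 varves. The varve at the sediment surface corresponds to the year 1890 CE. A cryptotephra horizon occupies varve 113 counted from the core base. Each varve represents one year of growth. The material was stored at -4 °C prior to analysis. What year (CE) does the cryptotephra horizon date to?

373 − 113 = 260 varves lie beyond the cryptotephra horizon toward the sediment surface.
Counting back 260 years from 1890 CE places the cryptotephra horizon in 1890 − 260 = 1630 CE.

1630 CE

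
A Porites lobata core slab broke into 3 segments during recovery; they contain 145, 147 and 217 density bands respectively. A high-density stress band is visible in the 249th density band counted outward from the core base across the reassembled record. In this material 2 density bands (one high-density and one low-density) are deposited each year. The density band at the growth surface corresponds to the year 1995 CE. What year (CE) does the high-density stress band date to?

Total density bands = 145 + 147 + 217 = 509.
509 − 249 = 260 density bands lie beyond the high-density stress band toward the growth surface.
260 density bands at 2 per year is 260 / 2 = 130 years.
1995 − 130 = 1865 CE.

1865 CE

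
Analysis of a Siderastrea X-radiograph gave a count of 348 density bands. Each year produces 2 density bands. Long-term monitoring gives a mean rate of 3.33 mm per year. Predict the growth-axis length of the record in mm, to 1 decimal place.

Dividing by 2 density bands per year: 348 / 2 = 174 years.
174 years at 3.33 mm/year gives 3.33 × 174 = 579.4 mm.

579.4 mm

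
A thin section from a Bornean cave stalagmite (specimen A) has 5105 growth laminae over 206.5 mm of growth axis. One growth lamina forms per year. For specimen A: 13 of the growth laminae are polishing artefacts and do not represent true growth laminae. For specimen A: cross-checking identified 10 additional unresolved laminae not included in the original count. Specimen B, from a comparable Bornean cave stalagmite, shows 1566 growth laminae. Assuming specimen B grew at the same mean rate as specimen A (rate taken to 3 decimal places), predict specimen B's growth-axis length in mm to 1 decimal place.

Specimen A: adjusted count: 5105 − 13 + 10 = 5102 growth laminae.
A: Extension rate ≈ 206.5 / 5102 = 0.040 mm/yr.
For B, 0.040 mm/year × 1566 years = 62.6 mm.

62.6 mm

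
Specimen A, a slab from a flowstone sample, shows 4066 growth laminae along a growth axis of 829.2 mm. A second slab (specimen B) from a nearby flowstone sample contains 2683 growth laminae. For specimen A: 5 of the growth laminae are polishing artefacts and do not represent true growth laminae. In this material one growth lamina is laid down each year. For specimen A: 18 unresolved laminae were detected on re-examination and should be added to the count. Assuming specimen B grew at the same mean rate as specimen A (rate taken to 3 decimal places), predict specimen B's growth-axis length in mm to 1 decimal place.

Specimen A: correcting the raw count gives 4066 − 5 + 18 = 4079 true growth laminae.
A: 829.2 mm over 4079 years gives 829.2 / 4079 ≈ 0.203 mm/year.
B's length ≈ 0.203 × 2683 = 544.6 mm.

544.6 mm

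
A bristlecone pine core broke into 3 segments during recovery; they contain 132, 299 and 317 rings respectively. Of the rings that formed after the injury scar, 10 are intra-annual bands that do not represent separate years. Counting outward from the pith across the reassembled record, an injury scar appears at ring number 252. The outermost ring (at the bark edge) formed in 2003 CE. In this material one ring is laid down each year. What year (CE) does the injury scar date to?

Total rings = 132 + 299 + 317 = 748.
Between ring 252 and the bark edge there are 748 − 252 = 496 rings.
Removing the 10 false rings leaves 496 − 10 = 486 true rings beyond the injury scar.
Counting back 486 years from 2003 CE places the injury scar in 2003 − 486 = 1517 CE.

1517 CE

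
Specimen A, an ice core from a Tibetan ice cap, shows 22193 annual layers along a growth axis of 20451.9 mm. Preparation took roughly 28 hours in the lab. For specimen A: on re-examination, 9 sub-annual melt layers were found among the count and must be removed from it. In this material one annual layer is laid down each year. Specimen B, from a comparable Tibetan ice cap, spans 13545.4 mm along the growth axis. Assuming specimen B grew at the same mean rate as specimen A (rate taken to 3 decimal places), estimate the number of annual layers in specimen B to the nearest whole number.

Specimen A: correcting the raw count gives 22193 − 9 = 22184 true annual layers.
A: Mean rate = 20451.9 mm / 22184 years ≈ 0.922 mm/year.
For B, 13545.4 / 0.922 = 14691.32 years ≈ 14691 annual layers.

14691 annual layers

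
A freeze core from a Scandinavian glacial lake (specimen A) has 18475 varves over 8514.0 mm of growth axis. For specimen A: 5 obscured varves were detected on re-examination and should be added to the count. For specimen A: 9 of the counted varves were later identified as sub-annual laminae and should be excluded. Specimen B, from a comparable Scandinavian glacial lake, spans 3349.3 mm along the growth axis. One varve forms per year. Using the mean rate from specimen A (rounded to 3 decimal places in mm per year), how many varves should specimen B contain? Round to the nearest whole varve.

Specimen A: adjusted count: 18475 − 9 + 5 = 18471 varves.
A: Mean rate = 8514.0 mm / 18471 years ≈ 0.461 mm/year.
For B, 3349.3 / 0.461 = 7265.29 years ≈ 7265 varves.

7265 varves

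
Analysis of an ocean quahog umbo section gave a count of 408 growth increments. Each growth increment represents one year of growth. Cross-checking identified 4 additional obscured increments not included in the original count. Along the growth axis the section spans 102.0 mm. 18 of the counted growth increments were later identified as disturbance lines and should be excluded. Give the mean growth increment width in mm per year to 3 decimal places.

After corrections the count is 408 − 18 + 4 = 394 growth increments.
Mean rate = 102.0 mm / 394 years ≈ 0.259 mm per year.

0.259 mm per year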